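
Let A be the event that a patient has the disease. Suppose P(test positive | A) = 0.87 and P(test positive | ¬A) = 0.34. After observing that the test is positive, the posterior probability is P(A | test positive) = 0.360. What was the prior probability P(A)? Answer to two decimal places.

P(A) = 0.18

Bayes' rule in odds form gives O(A|E) = O(A)·[P(E|A)/P(E|¬A)], hence O(A) = O(A|E)/LR.
Posterior odds = 0.360/(1−0.360) = 0.5625. LR = 0.87/0.34 = 2.5588.
Prior odds = 0.5625/2.5588 = 0.2198, so P(A) = 0.2198/(1+0.2198) ≈ 0.18.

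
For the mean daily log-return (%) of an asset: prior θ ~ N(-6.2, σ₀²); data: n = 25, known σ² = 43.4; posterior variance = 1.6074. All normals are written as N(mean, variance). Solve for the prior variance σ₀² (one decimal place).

σ₀² = 21.7

Posterior precision equals prior precision plus data precision: 1/σ_n² = 1/σ₀² + n/σ².
So 1/σ₀² = 1/1.6074 − 25/43.4 = 0.622123 − 0.576037 = 0.046086.
Hence σ₀² = 1/0.046086 ≈ 21.7.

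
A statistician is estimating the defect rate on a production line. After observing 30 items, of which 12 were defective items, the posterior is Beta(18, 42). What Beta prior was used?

Beta(6, 24)

Beta is conjugate to the binomial likelihood: posterior = Beta(α+s, β+f).
So α = 18 − 12 = 6 and β = 42 − 18 = 24.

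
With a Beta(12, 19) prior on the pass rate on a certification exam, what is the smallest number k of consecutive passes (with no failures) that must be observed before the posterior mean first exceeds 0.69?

After k passes and 0 failures the posterior is Beta(12+k, 19), with mean (12+k)/(12+19+k).
Set (12+k)/(31+k) > 0.69 and solve: k > (0.69·31 − 12)/(1 − 0.69) = 30.290.
The smallest integer exceeding 30.290 is 31, and checking k=31: (43)/(62) = 0.6935 > 0.69.

k = 31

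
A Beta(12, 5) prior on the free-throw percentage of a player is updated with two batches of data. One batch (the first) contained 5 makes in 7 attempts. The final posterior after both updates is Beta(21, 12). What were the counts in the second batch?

4 makes and 5 misses

Because Beta–binomial updating is additive in the counts, the combined data contributed (α_post−α_prior, β_post−β_prior) successes and failures.
Total across both batches: 21−12=9 makes, 12−5=7 misses.
Subtract the first batch: 9−5=4 makes and 7−2=5 misses.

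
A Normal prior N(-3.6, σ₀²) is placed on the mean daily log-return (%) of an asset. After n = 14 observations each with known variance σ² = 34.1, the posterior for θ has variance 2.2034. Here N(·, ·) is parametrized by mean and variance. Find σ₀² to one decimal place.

Posterior precision equals prior precision plus data precision: 1/σ_n² = 1/σ₀² + n/σ².
So 1/σ₀² = 1/2.2034 − 14/34.1 = 0.453844 − 0.410557 = 0.043287.
Hence σ₀² = 1/0.043287 ≈ 23.1.

σ₀² = 23.1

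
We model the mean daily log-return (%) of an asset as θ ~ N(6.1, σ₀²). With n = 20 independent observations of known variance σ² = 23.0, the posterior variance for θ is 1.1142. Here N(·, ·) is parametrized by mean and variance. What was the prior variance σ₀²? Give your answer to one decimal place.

Posterior precision equals prior precision plus data precision: 1/σ_n² = 1/σ₀² + n/σ².
So 1/σ₀² = 1/1.1142 − 20/23.0 = 0.897505 − 0.869565 = 0.027940.
Hence σ₀² = 1/0.027940 ≈ 35.8.

σ₀² = 35.8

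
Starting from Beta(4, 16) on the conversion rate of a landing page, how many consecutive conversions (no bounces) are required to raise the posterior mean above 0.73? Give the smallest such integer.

After k conversions and 0 bounces the posterior is Beta(4+k, 16), with mean (4+k)/(4+16+k).
Set (4+k)/(20+k) > 0.73 and solve: k > (0.73·20 − 4)/(1 − 0.73) = 39.259.
The smallest integer exceeding 39.259 is 40.

k = 40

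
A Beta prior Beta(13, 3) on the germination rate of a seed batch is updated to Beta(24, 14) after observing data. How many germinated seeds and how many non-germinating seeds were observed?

11 germinated seeds and 11 non-germinating seeds

A Beta(a, b) prior with s successes and f failures in binomial data gives a Beta(a+s, b+f) posterior.
Match parameters: s=24−13=11, f=14−3=11.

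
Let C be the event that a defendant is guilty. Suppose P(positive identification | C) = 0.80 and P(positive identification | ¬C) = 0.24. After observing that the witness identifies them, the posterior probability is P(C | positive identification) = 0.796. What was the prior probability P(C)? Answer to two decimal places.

Bayes' rule in odds form gives O(C|E) = O(C)·[P(E|C)/P(E|¬C)], hence O(C) = O(C|E)/LR.
Posterior odds = 0.796/(1−0.796) = 3.9020. LR = 0.80/0.24 = 3.3333.
Prior odds = 3.9020/3.3333 = 1.1706, so P(C) = 1.1706/(1+1.1706) ≈ 0.54.

P(C) = 0.54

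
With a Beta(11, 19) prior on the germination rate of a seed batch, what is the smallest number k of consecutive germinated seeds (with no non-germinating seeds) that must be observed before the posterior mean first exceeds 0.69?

After k germinated seeds and 0 non-germinating seeds the posterior is Beta(11+k, 19), with mean (11+k)/(11+19+k).
Set (11+k)/(30+k) > 0.69 and solve: k > (0.69·30 − 11)/(1 − 0.69) = 31.290.
The smallest integer exceeding 31.290 is 32, and checking k=32: (43)/(62) = 0.6935 > 0.69.

k = 32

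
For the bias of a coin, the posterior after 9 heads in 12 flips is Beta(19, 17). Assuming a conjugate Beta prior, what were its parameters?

Beta(10, 14)

A Beta(α, β) prior with s successes and f failures in binomial data gives a Beta(α+s, β+f) posterior.
Subtract the data counts: 19−9=10, 17−3=14.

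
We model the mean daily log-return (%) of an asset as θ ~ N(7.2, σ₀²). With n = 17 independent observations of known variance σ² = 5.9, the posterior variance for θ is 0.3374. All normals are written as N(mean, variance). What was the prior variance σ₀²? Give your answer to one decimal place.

Posterior precision equals prior precision plus data precision: 1/σ_n² = 1/σ₀² + n/σ².
So 1/σ₀² = 1/0.3374 − 17/5.9 = 2.963841 − 2.881356 = 0.082485.
Hence σ₀² = 1/0.082485 ≈ 12.1.

σ₀² = 12.1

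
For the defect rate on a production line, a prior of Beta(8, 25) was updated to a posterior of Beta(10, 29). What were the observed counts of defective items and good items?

A Beta(a, b) prior with s successes and f failures in binomial data gives a Beta(a+s, b+f) posterior.
So s = 10 − 8 = 2 and f = 29 − 25 = 4.

2 defective items and 4 good items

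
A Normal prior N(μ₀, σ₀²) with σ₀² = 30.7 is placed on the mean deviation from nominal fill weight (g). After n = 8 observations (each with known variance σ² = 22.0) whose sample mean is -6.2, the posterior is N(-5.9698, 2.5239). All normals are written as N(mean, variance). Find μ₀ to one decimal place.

The posterior mean is a precision-weighted average: μ_n = (τ₀μ₀ + τ_data·x̄)/(τ₀+τ_data), with τ₀=1/σ₀² and τ_data=n/σ².
Here τ₀ = 1/30.7 = 0.032573 and τ_data = 8/22.0 = 0.363636, so τ_n = 0.396209.
Rearranging for μ₀: μ₀ = (μ_n·τ_n − τ_data·x̄)/τ₀ = (-5.9698·0.396209 − 0.363636·-6.2) / 0.032573 = -0.110745/0.032573 ≈ -3.4.

μ₀ = -3.4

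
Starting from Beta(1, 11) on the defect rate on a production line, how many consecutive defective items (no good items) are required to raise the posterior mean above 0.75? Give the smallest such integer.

k = 33

After k defective items and 0 good items the posterior is Beta(1+k, 11), with mean (1+k)/(1+11+k).
Set (1+k)/(12+k) > 0.75 and solve: k > (0.75·12 − 1)/(1 − 0.75) = 32.000.
The smallest integer exceeding 32.000 is 33.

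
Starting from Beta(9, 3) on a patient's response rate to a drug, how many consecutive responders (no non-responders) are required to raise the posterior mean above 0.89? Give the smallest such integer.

After k responders and 0 non-responders the posterior is Beta(9+k, 3), with mean (9+k)/(9+3+k).
Set (9+k)/(12+k) > 0.89 and solve: k > (0.89·12 − 9)/(1 − 0.89) = 15.273.
The smallest integer exceeding 15.273 is 16.

k = 16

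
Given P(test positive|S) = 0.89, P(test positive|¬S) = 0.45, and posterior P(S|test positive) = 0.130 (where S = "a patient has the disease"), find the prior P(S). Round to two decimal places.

In odds form, posterior odds = prior odds × likelihood ratio, so prior odds = posterior odds ÷ LR.
Posterior odds = 0.130/(1−0.130) = 0.1494. LR = 0.89/0.45 = 1.9778.
Prior odds = 0.1494/1.9778 = 0.0755, so P(S) = 0.0755/(1+0.0755) ≈ 0.07.

P(S) = 0.07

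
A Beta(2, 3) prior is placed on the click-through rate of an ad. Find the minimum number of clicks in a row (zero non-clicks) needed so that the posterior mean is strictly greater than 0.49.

After k clicks and 0 non-clicks the posterior is Beta(2+k, 3), with mean (2+k)/(2+3+k).
Set (2+k)/(5+k) > 0.49 and solve: k > (0.49·5 − 2)/(1 − 0.49) = 0.882.
The smallest integer exceeding 0.882 is 1.

k = 1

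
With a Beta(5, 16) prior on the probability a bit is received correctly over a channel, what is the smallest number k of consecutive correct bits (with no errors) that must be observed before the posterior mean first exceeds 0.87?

k = 103

After k correct bits and 0 errors the posterior is Beta(5+k, 16), with mean (5+k)/(5+16+k).
Set (5+k)/(21+k) > 0.87 and solve: k > (0.87·21 − 5)/(1 − 0.87) = 102.077.
The smallest integer exceeding 102.077 is 103, and checking k=103: (108)/(124) = 0.8710 > 0.87.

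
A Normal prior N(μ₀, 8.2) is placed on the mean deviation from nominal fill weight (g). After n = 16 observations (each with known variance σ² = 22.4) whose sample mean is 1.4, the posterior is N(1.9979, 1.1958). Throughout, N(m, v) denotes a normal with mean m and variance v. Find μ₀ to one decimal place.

With known observation variance, the Normal–Normal posterior has precision τ_n = τ₀ + n/σ² and mean μ_n = (τ₀μ₀ + (n/σ²)x̄)/τ_n.
Here τ₀ = 1/8.2 = 0.121951 and τ_data = 16/22.4 = 0.714286, so τ_n = 0.836237.
Rearranging for μ₀: μ₀ = (μ_n·τ_n − τ_data·x̄)/τ₀ = (1.9979·0.836237 − 0.714286·1.4) / 0.121951 = 0.670718/0.121951 ≈ 5.5.

μ₀ = 5.5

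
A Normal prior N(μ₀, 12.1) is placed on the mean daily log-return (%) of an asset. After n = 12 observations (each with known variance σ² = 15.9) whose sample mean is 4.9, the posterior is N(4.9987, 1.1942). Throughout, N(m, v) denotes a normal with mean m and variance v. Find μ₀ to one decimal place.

The posterior mean is a precision-weighted average: μ_n = (τ₀μ₀ + τ_data·x̄)/(τ₀+τ_data), with τ₀=1/σ₀² and τ_data=n/σ².
Here τ₀ = 1/12.1 = 0.082645 and τ_data = 12/15.9 = 0.754717, so τ_n = 0.837362.
Rearranging for μ₀: μ₀ = (μ_n·τ_n − τ_data·x̄)/τ₀ = (4.9987·0.837362 − 0.754717·4.9) / 0.082645 = 0.487608/0.082645 ≈ 5.9.

μ₀ = 5.9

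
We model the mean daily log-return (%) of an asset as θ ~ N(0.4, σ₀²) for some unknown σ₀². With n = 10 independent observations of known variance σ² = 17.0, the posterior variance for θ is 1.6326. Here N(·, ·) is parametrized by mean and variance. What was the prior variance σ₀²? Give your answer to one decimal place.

σ₀² = 41.2

Posterior precision equals prior precision plus data precision: 1/σ_n² = 1/σ₀² + n/σ².
So 1/σ₀² = 1/1.6326 − 10/17.0 = 0.612520 − 0.588235 = 0.024285.
Hence σ₀² = 1/0.024285 ≈ 41.2.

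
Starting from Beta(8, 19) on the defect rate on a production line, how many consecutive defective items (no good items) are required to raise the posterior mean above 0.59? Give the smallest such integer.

k = 20

After k defective items and 0 good items the posterior is Beta(8+k, 19), with mean (8+k)/(8+19+k).
Set (8+k)/(27+k) > 0.59 and solve: k > (0.59·27 − 8)/(1 − 0.59) = 19.341.
The smallest integer exceeding 19.341 is 20.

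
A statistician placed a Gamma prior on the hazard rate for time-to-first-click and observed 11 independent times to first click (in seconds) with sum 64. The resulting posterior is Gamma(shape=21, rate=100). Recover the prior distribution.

Gamma(shape=10, rate=36)

Gamma–exponential conjugacy: posterior shape = α + n, posterior rate = β + Σtᵢ.
So α = 21 − 11 = 10 and β = 100 − 64 = 36.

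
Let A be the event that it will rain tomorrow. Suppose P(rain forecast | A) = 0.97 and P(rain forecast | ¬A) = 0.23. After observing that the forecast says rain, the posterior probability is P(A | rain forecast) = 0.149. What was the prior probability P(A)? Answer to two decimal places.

In odds form, posterior odds = prior odds × likelihood ratio, so prior odds = posterior odds ÷ LR.
Posterior odds = 0.149/(1−0.149) = 0.1751. LR = 0.97/0.23 = 4.2174.
Prior odds = 0.1751/4.2174 = 0.0415, so P(A) = 0.0415/(1+0.0415) ≈ 0.04.

P(A) = 0.04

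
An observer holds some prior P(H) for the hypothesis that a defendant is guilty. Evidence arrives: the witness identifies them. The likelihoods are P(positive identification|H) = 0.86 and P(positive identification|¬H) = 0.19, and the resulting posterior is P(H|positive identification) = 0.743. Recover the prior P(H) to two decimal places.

P(H) = 0.39

Bayes' rule in odds form gives O(H|E) = O(H)·[P(E|H)/P(E|¬H)], hence O(H) = O(H|E)/LR.
Posterior odds = 0.743/(1−0.743) = 2.8911. LR = 0.86/0.19 = 4.5263.
Prior odds = 2.8911/4.5263 = 0.6387, so P(H) = 0.6387/(1+0.6387) ≈ 0.39.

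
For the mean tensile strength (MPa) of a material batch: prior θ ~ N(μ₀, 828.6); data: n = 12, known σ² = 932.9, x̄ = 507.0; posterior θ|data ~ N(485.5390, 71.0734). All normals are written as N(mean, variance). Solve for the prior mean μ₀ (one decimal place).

μ₀ = 256.8

With known observation variance, the Normal–Normal posterior has precision τ_n = τ₀ + n/σ² and mean μ_n = (τ₀μ₀ + (n/σ²)x̄)/τ_n.
Here τ₀ = 1/828.6 = 0.001207 and τ_data = 12/932.9 = 0.012863, so τ_n = 0.014070.
Rearranging for μ₀: μ₀ = (μ_n·τ_n − τ_data·x̄)/τ₀ = (485.5390·0.014070 − 0.012863·507.0) / 0.001207 = 0.309993/0.001207 ≈ 256.8.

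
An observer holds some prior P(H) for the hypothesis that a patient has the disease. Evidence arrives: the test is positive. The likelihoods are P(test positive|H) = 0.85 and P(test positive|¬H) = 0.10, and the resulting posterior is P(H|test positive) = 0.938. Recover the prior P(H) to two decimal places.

P(H) = 0.64

Bayes' rule in odds form gives O(H|E) = O(H)·[P(E|H)/P(E|¬H)], hence O(H) = O(H|E)/LR.
Posterior odds = 0.938/(1−0.938) = 15.1290. LR = 0.85/0.10 = 8.5000.
Prior odds = 15.1290/8.5000 = 1.7799, so P(H) = 1.7799/(1+1.7799) ≈ 0.64.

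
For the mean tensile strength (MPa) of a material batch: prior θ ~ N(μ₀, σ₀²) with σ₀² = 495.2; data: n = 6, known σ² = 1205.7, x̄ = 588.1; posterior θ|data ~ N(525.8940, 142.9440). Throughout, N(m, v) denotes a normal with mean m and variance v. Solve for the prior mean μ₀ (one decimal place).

μ₀ = 372.6

With known observation variance, the Normal–Normal posterior has precision τ_n = τ₀ + n/σ² and mean μ_n = (τ₀μ₀ + (n/σ²)x̄)/τ_n.
Here τ₀ = 1/495.2 = 0.002019 and τ_data = 6/1205.7 = 0.004976, so τ_n = 0.006995.
Rearranging for μ₀: μ₀ = (μ_n·τ_n − τ_data·x̄)/τ₀ = (525.8940·0.006995 − 0.004976·588.1) / 0.002019 = 0.752243/0.002019 ≈ 372.6.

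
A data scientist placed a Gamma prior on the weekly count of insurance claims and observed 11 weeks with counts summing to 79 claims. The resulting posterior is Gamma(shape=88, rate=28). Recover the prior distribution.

Gamma(shape=9, rate=17)

A Gamma(α, β) prior (rate parametrization) on a Poisson rate with n observations summing to S gives posterior Gamma(α+S, β+n).
So α = 88 − 79 = 9 and β = 28 − 11 = 17.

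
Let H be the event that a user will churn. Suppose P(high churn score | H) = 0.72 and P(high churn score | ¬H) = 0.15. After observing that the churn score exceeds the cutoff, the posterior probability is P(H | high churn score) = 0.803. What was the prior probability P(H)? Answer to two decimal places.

P(H) = 0.46

Bayes' rule in odds form gives O(H|E) = O(H)·[P(E|H)/P(E|¬H)], hence O(H) = O(H|E)/LR.
Posterior odds = 0.803/(1−0.803) = 4.0761. LR = 0.72/0.15 = 4.8000.
Prior odds = 4.0761/4.8000 = 0.8492, so P(H) = 0.8492/(1+0.8492) ≈ 0.46.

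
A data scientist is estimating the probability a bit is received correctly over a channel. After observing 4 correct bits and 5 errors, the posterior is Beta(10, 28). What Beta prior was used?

Beta(6, 23)

Beta is conjugate to the binomial likelihood: posterior = Beta(α+s, β+f).
Subtract the data counts: 10−4=6, 28−5=23.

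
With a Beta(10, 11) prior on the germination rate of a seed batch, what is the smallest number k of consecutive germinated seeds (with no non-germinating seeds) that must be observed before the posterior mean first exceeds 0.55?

After k germinated seeds and 0 non-germinating seeds the posterior is Beta(10+k, 11), with mean (10+k)/(10+11+k).
Set (10+k)/(21+k) > 0.55 and solve: k > (0.55·21 − 10)/(1 − 0.55) = 3.444.
The smallest integer exceeding 3.444 is 4, and checking k=4: (14)/(25) = 0.5600 > 0.55.

k = 4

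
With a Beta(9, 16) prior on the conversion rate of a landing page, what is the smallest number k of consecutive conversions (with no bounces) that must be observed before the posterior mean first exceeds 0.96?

k = 376

After k conversions and 0 bounces the posterior is Beta(9+k, 16), with mean (9+k)/(9+16+k).
Set (9+k)/(25+k) > 0.96 and solve: k > (0.96·25 − 9)/(1 − 0.96) = 375.000.
The smallest integer exceeding 375.000 is 376, and checking k=376: (385)/(401) = 0.9601 > 0.96.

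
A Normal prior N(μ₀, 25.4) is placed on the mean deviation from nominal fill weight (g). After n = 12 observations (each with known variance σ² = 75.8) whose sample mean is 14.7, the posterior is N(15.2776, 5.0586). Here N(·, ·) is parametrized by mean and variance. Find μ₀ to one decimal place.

The posterior mean is a precision-weighted average: μ_n = (τ₀μ₀ + τ_data·x̄)/(τ₀+τ_data), with τ₀=1/σ₀² and τ_data=n/σ².
Here τ₀ = 1/25.4 = 0.039370 and τ_data = 12/75.8 = 0.158311, so τ_n = 0.197681.
Rearranging for μ₀: μ₀ = (μ_n·τ_n − τ_data·x̄)/τ₀ = (15.2776·0.197681 − 0.158311·14.7) / 0.039370 = 0.692920/0.039370 ≈ 17.6.

μ₀ = 17.6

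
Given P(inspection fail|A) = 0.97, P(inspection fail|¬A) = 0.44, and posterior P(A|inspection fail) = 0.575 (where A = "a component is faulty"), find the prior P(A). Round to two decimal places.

Bayes' rule in odds form gives O(A|E) = O(A)·[P(E|A)/P(E|¬A)], hence O(A) = O(A|E)/LR.
Posterior odds = 0.575/(1−0.575) = 1.3529. LR = 0.97/0.44 = 2.2045.
Prior odds = 1.3529/2.2045 = 0.6137, so P(A) = 0.6137/(1+0.6137) ≈ 0.38.

P(A) = 0.38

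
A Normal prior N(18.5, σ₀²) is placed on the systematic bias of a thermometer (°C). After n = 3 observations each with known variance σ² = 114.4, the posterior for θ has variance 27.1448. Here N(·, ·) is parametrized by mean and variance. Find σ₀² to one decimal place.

σ₀² = 94.2

Posterior precision equals prior precision plus data precision: 1/σ_n² = 1/σ₀² + n/σ².
So 1/σ₀² = 1/27.1448 − 3/114.4 = 0.036839 − 0.026224 = 0.010615.
Hence σ₀² = 1/0.010615 ≈ 94.2.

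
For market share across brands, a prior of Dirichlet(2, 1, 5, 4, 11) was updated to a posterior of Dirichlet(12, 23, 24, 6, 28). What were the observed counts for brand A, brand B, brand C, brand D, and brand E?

For a Dirichlet(α) prior with multinomial counts c, the posterior is Dirichlet(α + c) componentwise.
Counts are posterior − prior componentwise: 12−2=10, 23−1=22, 24−5=19, 6−4=2, 28−11=17.

counts (10, 22, 19, 2, 17)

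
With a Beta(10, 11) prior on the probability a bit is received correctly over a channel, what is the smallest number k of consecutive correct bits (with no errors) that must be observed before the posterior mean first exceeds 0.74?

k = 22

After k correct bits and 0 errors the posterior is Beta(10+k, 11), with mean (10+k)/(10+11+k).
Set (10+k)/(21+k) > 0.74 and solve: k > (0.74·21 − 10)/(1 − 0.74) = 21.308.
The smallest integer exceeding 21.308 is 22, and checking k=22: (32)/(43) = 0.7442 > 0.74.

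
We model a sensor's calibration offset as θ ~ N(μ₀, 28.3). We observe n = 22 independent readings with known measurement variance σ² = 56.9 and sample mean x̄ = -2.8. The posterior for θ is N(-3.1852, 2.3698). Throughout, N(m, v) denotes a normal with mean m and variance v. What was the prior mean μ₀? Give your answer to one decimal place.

With known observation variance, the Normal–Normal posterior has precision τ_n = τ₀ + n/σ² and mean μ_n = (τ₀μ₀ + (n/σ²)x̄)/τ_n.
Here τ₀ = 1/28.3 = 0.035336 and τ_data = 22/56.9 = 0.386643, so τ_n = 0.421979.
Rearranging for μ₀: μ₀ = (μ_n·τ_n − τ_data·x̄)/τ₀ = (-3.1852·0.421979 − 0.386643·-2.8) / 0.035336 = -0.261487/0.035336 ≈ -7.4.

μ₀ = -7.4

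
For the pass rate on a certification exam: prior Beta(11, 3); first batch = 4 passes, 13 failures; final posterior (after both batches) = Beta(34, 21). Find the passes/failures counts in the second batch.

Sequential conjugate updates are equivalent to a single update on the pooled data, so total successes = posterior α − prior α and total failures = posterior β − prior β.
Total across both batches: 34−11=23 passes, 21−3=18 failures.
Subtract the first batch: 23−4=19 passes and 18−13=5 failures.

19 passes and 5 failures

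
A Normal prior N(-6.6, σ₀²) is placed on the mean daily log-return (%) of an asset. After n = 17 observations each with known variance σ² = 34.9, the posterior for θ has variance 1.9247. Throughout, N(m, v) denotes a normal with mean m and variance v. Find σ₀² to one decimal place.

Posterior precision equals prior precision plus data precision: 1/σ_n² = 1/σ₀² + n/σ².
So 1/σ₀² = 1/1.9247 − 17/34.9 = 0.519561 − 0.487106 = 0.032455.
Hence σ₀² = 1/0.032455 ≈ 30.8.

σ₀² = 30.8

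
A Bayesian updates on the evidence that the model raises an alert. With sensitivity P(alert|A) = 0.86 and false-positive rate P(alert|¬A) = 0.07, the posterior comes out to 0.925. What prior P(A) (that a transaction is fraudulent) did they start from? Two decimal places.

Bayes' rule in odds form gives O(A|E) = O(A)·[P(E|A)/P(E|¬A)], hence O(A) = O(A|E)/LR.
Posterior odds = 0.925/(1−0.925) = 12.3333. LR = 0.86/0.07 = 12.2857.
Prior odds = 12.3333/12.2857 = 1.0039, so P(A) = 1.0039/(1+1.0039) ≈ 0.50.

P(A) = 0.50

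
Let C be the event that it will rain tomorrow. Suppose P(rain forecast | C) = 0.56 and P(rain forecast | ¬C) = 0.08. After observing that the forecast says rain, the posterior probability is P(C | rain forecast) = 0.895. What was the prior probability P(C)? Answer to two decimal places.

P(C) = 0.55

In odds form, posterior odds = prior odds × likelihood ratio, so prior odds = posterior odds ÷ LR.
Posterior odds = 0.895/(1−0.895) = 8.5238. LR = 0.56/0.08 = 7.0000.
Prior odds = 8.5238/7.0000 = 1.2177, so P(C) = 1.2177/(1+1.2177) ≈ 0.55.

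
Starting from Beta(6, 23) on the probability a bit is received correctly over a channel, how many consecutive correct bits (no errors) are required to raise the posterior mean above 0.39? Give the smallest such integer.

After k correct bits and 0 errors the posterior is Beta(6+k, 23), with mean (6+k)/(6+23+k).
Set (6+k)/(29+k) > 0.39 and solve: k > (0.39·29 − 6)/(1 − 0.39) = 8.705.
The smallest integer exceeding 8.705 is 9, and checking k=9: (15)/(38) = 0.3947 > 0.39.

k = 9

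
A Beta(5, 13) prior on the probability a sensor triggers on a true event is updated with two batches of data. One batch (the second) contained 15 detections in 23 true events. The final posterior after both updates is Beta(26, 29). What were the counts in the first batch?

Because Beta–binomial updating is additive in the counts, the combined data contributed (α_post−α_prior, β_post−β_prior) successes and failures.
Total across both batches: 26−5=21 detections, 29−13=16 misses.
Subtract the second batch: 21−15=6 detections and 16−8=8 misses.

6 detections and 8 misses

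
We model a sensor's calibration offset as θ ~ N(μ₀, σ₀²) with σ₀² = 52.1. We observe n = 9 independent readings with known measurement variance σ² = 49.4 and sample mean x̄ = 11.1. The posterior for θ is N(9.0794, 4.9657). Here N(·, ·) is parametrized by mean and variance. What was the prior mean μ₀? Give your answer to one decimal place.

μ₀ = -10.1

The posterior mean is a precision-weighted average: μ_n = (τ₀μ₀ + τ_data·x̄)/(τ₀+τ_data), with τ₀=1/σ₀² and τ_data=n/σ².
Here τ₀ = 1/52.1 = 0.019194 and τ_data = 9/49.4 = 0.182186, so τ_n = 0.201380.
Rearranging for μ₀: μ₀ = (μ_n·τ_n − τ_data·x̄)/τ₀ = (9.0794·0.201380 − 0.182186·11.1) / 0.019194 = -0.193855/0.019194 ≈ -10.1.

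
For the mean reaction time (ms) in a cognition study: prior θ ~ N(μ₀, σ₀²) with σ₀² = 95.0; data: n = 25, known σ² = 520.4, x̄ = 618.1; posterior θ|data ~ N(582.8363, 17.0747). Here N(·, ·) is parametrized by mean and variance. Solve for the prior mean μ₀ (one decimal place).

μ₀ = 421.9

The posterior mean is a precision-weighted average: μ_n = (τ₀μ₀ + τ_data·x̄)/(τ₀+τ_data), with τ₀=1/σ₀² and τ_data=n/σ².
Here τ₀ = 1/95.0 = 0.010526 and τ_data = 25/520.4 = 0.048040, so τ_n = 0.058566.
Rearranging for μ₀: μ₀ = (μ_n·τ_n − τ_data·x̄)/τ₀ = (582.8363·0.058566 − 0.048040·618.1) / 0.010526 = 4.440867/0.010526 ≈ 421.9.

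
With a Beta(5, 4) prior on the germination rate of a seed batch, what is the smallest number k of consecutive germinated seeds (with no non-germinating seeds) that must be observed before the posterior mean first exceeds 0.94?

After k germinated seeds and 0 non-germinating seeds the posterior is Beta(5+k, 4), with mean (5+k)/(5+4+k).
Set (5+k)/(9+k) > 0.94 and solve: k > (0.94·9 − 5)/(1 − 0.94) = 57.667.
The smallest integer exceeding 57.667 is 58.

k = 58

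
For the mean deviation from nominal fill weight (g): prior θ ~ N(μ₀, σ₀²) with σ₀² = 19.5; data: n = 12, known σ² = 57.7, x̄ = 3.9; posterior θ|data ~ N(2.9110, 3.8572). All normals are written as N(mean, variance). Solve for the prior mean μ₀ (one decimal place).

μ₀ = -1.1

With known observation variance, the Normal–Normal posterior has precision τ_n = τ₀ + n/σ² and mean μ_n = (τ₀μ₀ + (n/σ²)x̄)/τ_n.
Here τ₀ = 1/19.5 = 0.051282 and τ_data = 12/57.7 = 0.207972, so τ_n = 0.259254.
Rearranging for μ₀: μ₀ = (μ_n·τ_n − τ_data·x̄)/τ₀ = (2.9110·0.259254 − 0.207972·3.9) / 0.051282 = -0.056402/0.051282 ≈ -1.1.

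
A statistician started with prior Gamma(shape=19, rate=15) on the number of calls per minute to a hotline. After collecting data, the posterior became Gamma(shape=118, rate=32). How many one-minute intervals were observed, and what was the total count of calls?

A Gamma(α, β) prior (rate parametrization) on a Poisson rate with n observations summing to S gives posterior Gamma(α+S, β+n).
Matching: Σxᵢ = 118 − 19 = 99 and n = 32 − 15 = 17.

n = 17 one-minute intervals with total 99 calls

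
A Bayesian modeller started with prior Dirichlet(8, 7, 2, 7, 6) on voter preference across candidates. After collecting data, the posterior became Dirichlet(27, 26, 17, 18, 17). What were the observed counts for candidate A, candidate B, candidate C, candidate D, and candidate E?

For a Dirichlet(α) prior with multinomial counts c, the posterior is Dirichlet(α + c) componentwise.
Counts are posterior − prior componentwise: 27−8=19, 26−7=19, 17−2=15, 18−7=11, 17−6=11.

counts (19, 19, 15, 11, 11)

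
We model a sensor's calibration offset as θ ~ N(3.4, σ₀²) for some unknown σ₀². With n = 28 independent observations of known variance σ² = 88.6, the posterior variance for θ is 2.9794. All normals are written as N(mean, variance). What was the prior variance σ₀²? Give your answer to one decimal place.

σ₀² = 51.0

Posterior precision equals prior precision plus data precision: 1/σ_n² = 1/σ₀² + n/σ².
So 1/σ₀² = 1/2.9794 − 28/88.6 = 0.335638 − 0.316027 = 0.019611.
Hence σ₀² = 1/0.019611 ≈ 51.0.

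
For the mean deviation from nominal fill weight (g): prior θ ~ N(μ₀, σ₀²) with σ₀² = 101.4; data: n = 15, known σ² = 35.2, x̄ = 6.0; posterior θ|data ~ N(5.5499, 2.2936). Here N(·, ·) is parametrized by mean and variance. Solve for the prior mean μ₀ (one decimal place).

μ₀ = -13.9

The posterior mean is a precision-weighted average: μ_n = (τ₀μ₀ + τ_data·x̄)/(τ₀+τ_data), with τ₀=1/σ₀² and τ_data=n/σ².
Here τ₀ = 1/101.4 = 0.009862 and τ_data = 15/35.2 = 0.426136, so τ_n = 0.435998.
Rearranging for μ₀: μ₀ = (μ_n·τ_n − τ_data·x̄)/τ₀ = (5.5499·0.435998 − 0.426136·6.0) / 0.009862 = -0.137071/0.009862 ≈ -13.9.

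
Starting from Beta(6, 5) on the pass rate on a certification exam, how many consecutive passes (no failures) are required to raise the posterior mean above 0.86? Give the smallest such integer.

After k passes and 0 failures the posterior is Beta(6+k, 5), with mean (6+k)/(6+5+k).
Set (6+k)/(11+k) > 0.86 and solve: k > (0.86·11 − 6)/(1 − 0.86) = 24.714.
The smallest integer exceeding 24.714 is 25.

k = 25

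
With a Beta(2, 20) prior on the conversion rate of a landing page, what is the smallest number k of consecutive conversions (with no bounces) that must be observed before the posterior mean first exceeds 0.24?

After k conversions and 0 bounces the posterior is Beta(2+k, 20), with mean (2+k)/(2+20+k).
Set (2+k)/(22+k) > 0.24 and solve: k > (0.24·22 − 2)/(1 − 0.24) = 4.316.
The smallest integer exceeding 4.316 is 5.

k = 5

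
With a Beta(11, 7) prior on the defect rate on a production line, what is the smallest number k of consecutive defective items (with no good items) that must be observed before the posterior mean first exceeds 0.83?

k = 24

After k defective items and 0 good items the posterior is Beta(11+k, 7), with mean (11+k)/(11+7+k).
Set (11+k)/(18+k) > 0.83 and solve: k > (0.83·18 − 11)/(1 − 0.83) = 23.176.
The smallest integer exceeding 23.176 is 24.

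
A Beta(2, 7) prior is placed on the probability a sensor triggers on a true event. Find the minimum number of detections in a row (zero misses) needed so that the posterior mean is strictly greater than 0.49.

k = 5

After k detections and 0 misses the posterior is Beta(2+k, 7), with mean (2+k)/(2+7+k).
Set (2+k)/(9+k) > 0.49 and solve: k > (0.49·9 − 2)/(1 − 0.49) = 4.725.
The smallest integer exceeding 4.725 is 5, and checking k=5: (7)/(14) = 0.5000 > 0.49.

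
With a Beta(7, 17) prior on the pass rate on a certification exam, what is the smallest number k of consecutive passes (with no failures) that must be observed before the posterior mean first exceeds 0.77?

k = 50

After k passes and 0 failures the posterior is Beta(7+k, 17), with mean (7+k)/(7+17+k).
Set (7+k)/(24+k) > 0.77 and solve: k > (0.77·24 − 7)/(1 − 0.77) = 49.913.
The smallest integer exceeding 49.913 is 50, and checking k=50: (57)/(74) = 0.7703 > 0.77.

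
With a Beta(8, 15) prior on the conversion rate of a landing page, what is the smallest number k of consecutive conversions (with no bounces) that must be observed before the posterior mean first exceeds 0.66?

k = 22

After k conversions and 0 bounces the posterior is Beta(8+k, 15), with mean (8+k)/(8+15+k).
Set (8+k)/(23+k) > 0.66 and solve: k > (0.66·23 − 8)/(1 − 0.66) = 21.118.
The smallest integer exceeding 21.118 is 22.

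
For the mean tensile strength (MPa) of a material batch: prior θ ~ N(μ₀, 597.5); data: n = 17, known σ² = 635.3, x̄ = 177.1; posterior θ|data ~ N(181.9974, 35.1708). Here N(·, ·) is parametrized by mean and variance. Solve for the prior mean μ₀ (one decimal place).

With known observation variance, the Normal–Normal posterior has precision τ_n = τ₀ + n/σ² and mean μ_n = (τ₀μ₀ + (n/σ²)x̄)/τ_n.
Here τ₀ = 1/597.5 = 0.001674 and τ_data = 17/635.3 = 0.026759, so τ_n = 0.028433.
Rearranging for μ₀: μ₀ = (μ_n·τ_n − τ_data·x̄)/τ₀ = (181.9974·0.028433 − 0.026759·177.1) / 0.001674 = 0.435713/0.001674 ≈ 260.3.

μ₀ = 260.3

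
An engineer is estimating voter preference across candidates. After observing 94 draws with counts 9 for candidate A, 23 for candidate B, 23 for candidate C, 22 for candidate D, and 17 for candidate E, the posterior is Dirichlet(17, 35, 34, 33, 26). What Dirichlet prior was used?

Dirichlet(8, 12, 11, 11, 9)

For a Dirichlet(α) prior with multinomial counts c, the posterior is Dirichlet(α + c) componentwise.
Subtract each count from the matching posterior parameter: 17−9=8, 35−23=12, 34−23=11, 33−22=11, 26−17=9.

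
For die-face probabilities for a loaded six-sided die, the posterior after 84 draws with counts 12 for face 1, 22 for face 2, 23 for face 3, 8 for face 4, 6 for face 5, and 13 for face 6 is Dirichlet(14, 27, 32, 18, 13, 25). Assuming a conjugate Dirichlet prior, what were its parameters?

Dirichlet(2, 5, 9, 10, 7, 12)

For a Dirichlet(α) prior with multinomial counts c, the posterior is Dirichlet(α + c) componentwise.
Subtract each count from the matching posterior parameter: 14−12=2, 27−22=5, 32−23=9, 18−8=10, 13−6=7, 25−13=12.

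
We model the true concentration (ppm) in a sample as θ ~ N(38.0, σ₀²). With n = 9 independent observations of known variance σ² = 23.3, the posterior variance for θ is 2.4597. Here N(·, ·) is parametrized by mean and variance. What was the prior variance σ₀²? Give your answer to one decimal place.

σ₀² = 49.3

Posterior precision equals prior precision plus data precision: 1/σ_n² = 1/σ₀² + n/σ².
So 1/σ₀² = 1/2.4597 − 9/23.3 = 0.406554 − 0.386266 = 0.020288.
Hence σ₀² = 1/0.020288 ≈ 49.3.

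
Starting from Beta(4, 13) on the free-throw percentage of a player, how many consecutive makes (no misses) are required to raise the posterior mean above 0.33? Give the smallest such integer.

k = 3

After k makes and 0 misses the posterior is Beta(4+k, 13), with mean (4+k)/(4+13+k).
Set (4+k)/(17+k) > 0.33 and solve: k > (0.33·17 − 4)/(1 − 0.33) = 2.403.
The smallest integer exceeding 2.403 is 3, and checking k=3: (7)/(20) = 0.3500 > 0.33.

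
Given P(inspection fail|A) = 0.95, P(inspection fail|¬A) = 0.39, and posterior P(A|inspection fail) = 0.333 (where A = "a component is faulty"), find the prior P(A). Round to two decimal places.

Bayes' rule in odds form gives O(A|E) = O(A)·[P(E|A)/P(E|¬A)], hence O(A) = O(A|E)/LR.
Posterior odds = 0.333/(1−0.333) = 0.4993. LR = 0.95/0.39 = 2.4359.
Prior odds = 0.4993/2.4359 = 0.2050, so P(A) = 0.2050/(1+0.2050) ≈ 0.17.

P(A) = 0.17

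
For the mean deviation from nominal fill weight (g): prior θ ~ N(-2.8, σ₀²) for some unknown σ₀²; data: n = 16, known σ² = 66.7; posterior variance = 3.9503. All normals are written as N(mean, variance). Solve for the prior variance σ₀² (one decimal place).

Posterior precision equals prior precision plus data precision: 1/σ_n² = 1/σ₀² + n/σ².
So 1/σ₀² = 1/3.9503 − 16/66.7 = 0.253145 − 0.239880 = 0.013265.
Hence σ₀² = 1/0.013265 ≈ 75.4.

σ₀² = 75.4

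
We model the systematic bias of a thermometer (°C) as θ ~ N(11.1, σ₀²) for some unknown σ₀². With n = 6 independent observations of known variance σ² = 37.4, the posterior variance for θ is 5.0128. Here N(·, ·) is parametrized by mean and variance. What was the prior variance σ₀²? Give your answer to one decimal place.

σ₀² = 25.6

For the Normal–Normal model with known σ², precisions add: τ_n = τ₀ + n/σ².
So 1/σ₀² = 1/5.0128 − 6/37.4 = 0.199489 − 0.160428 = 0.039061.
Hence σ₀² = 1/0.039061 ≈ 25.6.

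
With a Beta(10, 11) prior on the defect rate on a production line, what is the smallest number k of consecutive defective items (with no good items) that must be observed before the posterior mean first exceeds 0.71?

After k defective items and 0 good items the posterior is Beta(10+k, 11), with mean (10+k)/(10+11+k).
Set (10+k)/(21+k) > 0.71 and solve: k > (0.71·21 − 10)/(1 − 0.71) = 16.931.
The smallest integer exceeding 16.931 is 17, and checking k=17: (27)/(38) = 0.7105 > 0.71.

k = 17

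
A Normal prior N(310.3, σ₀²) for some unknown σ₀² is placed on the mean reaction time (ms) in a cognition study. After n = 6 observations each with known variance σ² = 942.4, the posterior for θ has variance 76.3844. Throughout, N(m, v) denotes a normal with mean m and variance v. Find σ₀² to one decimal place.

For the Normal–Normal model with known σ², precisions add: τ_n = τ₀ + n/σ².
So 1/σ₀² = 1/76.3844 − 6/942.4 = 0.013092 − 0.006367 = 0.006725.
Hence σ₀² = 1/0.006725 ≈ 148.7.

σ₀² = 148.7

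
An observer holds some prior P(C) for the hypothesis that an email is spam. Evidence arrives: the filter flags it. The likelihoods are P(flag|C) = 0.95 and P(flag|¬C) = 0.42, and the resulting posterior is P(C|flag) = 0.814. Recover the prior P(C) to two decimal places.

P(C) = 0.66

Bayes' rule in odds form gives O(C|E) = O(C)·[P(E|C)/P(E|¬C)], hence O(C) = O(C|E)/LR.
Posterior odds = 0.814/(1−0.814) = 4.3763. LR = 0.95/0.42 = 2.2619.
Prior odds = 4.3763/2.2619 = 1.9348, so P(C) = 1.9348/(1+1.9348) ≈ 0.66.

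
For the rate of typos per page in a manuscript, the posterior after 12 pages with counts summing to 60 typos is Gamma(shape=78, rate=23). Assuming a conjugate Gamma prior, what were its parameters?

Gamma(shape=18, rate=11)

A Gamma(α, β) prior (rate parametrization) on a Poisson rate with n observations summing to S gives posterior Gamma(α+S, β+n).
So α = 78 − 60 = 18 and β = 23 − 12 = 11.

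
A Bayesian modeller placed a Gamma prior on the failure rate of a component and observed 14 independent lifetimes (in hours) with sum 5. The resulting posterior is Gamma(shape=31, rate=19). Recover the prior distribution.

Gamma–exponential conjugacy: posterior shape = α + n, posterior rate = β + Σtᵢ.
So α = 31 − 14 = 17 and β = 19 − 5 = 14.

Gamma(shape=17, rate=14)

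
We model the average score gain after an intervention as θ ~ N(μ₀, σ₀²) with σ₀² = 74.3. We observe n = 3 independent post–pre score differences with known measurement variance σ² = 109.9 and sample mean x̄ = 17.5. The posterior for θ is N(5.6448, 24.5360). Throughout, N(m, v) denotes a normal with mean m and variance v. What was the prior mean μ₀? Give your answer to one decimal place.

μ₀ = -18.4

With known observation variance, the Normal–Normal posterior has precision τ_n = τ₀ + n/σ² and mean μ_n = (τ₀μ₀ + (n/σ²)x̄)/τ_n.
Here τ₀ = 1/74.3 = 0.013459 and τ_data = 3/109.9 = 0.027298, so τ_n = 0.040757.
Rearranging for μ₀: μ₀ = (μ_n·τ_n − τ_data·x̄)/τ₀ = (5.6448·0.040757 − 0.027298·17.5) / 0.013459 = -0.247650/0.013459 ≈ -18.4.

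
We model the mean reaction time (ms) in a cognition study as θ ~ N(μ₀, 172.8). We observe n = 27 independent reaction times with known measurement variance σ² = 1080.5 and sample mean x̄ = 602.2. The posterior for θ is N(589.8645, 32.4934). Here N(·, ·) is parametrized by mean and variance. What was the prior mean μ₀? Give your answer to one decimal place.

With known observation variance, the Normal–Normal posterior has precision τ_n = τ₀ + n/σ² and mean μ_n = (τ₀μ₀ + (n/σ²)x̄)/τ_n.
Here τ₀ = 1/172.8 = 0.005787 and τ_data = 27/1080.5 = 0.024988, so τ_n = 0.030775.
Rearranging for μ₀: μ₀ = (μ_n·τ_n − τ_data·x̄)/τ₀ = (589.8645·0.030775 − 0.024988·602.2) / 0.005787 = 3.105306/0.005787 ≈ 536.6.

μ₀ = 536.6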